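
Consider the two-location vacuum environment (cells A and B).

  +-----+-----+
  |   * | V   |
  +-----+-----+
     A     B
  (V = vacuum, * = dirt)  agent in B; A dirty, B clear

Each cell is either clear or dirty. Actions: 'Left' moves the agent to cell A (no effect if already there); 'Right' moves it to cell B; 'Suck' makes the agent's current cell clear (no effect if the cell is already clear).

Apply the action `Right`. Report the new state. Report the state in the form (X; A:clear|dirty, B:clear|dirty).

(B; A:dirty, B:clear)

start: (B; A:dirty, B:clear)
[1] after Right: (B; A:dirty, B:clear)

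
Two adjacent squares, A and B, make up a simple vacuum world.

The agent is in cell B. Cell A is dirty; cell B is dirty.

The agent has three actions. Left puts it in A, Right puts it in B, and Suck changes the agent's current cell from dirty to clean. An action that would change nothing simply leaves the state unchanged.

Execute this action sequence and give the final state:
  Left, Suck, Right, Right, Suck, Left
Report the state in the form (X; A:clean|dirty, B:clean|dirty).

step 1/6 (Left): (A; A:dirty, B:dirty)
step 2/6 (Suck): (A; A:clean, B:dirty)
step 3/6 (Right): (B; A:clean, B:dirty)
step 4/6 (Right): (B; A:clean, B:dirty)
step 5/6 (Suck): (B; A:clean, B:clean)
step 6/6 (Left): (A; A:clean, B:clean)

(A; A:clean, B:clean)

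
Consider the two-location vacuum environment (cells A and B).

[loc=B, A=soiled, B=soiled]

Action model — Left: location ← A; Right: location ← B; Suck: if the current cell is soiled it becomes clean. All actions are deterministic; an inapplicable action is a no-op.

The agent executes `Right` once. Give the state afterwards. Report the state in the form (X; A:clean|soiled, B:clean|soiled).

(B; A:soiled, B:soiled)

start: (B; A:soiled, B:soiled)
t=1 Right ⇒ (B; A:soiled, B:soiled)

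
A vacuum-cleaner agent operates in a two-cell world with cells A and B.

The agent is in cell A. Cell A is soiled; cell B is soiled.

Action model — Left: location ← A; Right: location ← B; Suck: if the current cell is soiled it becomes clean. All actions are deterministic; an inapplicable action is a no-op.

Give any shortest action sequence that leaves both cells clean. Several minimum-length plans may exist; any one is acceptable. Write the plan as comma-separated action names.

Suck, Right, Suck

t=1 Suck ⇒ (A; A:clean, B:soiled)
t=2 Right ⇒ (B; A:clean, B:soiled)
t=3 Suck ⇒ (B; A:clean, B:clean)
min 3: Suck A + move + Suck B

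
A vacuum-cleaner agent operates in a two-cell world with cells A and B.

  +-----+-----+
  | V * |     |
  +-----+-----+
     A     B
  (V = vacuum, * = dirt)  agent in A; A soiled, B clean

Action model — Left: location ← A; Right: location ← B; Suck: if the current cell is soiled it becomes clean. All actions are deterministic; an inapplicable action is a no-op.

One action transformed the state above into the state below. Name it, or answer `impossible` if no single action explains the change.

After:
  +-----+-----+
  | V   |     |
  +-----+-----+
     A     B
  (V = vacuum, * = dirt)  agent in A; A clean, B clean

try  Left: in A — A soiled, B clean
try Right: in B — A soiled, B clean
try  Suck: in A — A clean, B clean  ← match

Suck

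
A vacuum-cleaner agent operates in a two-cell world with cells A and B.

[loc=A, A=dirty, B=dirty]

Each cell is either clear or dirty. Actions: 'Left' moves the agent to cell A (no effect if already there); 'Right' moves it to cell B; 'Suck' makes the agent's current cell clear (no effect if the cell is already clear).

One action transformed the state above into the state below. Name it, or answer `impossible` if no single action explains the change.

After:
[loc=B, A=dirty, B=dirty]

Right

try  Left: in A — A dirty, B dirty
try Right: in B — A dirty, B dirty  ← match
try  Suck: in A — A clear, B dirty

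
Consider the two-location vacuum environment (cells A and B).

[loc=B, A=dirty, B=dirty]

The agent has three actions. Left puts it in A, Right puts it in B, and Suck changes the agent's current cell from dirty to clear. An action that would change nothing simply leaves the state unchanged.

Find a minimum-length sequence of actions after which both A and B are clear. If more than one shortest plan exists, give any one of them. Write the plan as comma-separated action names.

Suck, Left, Suck

[1] after Suck: <B|dirty|clear>
[2] after Left: <A|dirty|clear>
[3] after Suck: <A|clear|clear>
min 3: Suck B + move + Suck A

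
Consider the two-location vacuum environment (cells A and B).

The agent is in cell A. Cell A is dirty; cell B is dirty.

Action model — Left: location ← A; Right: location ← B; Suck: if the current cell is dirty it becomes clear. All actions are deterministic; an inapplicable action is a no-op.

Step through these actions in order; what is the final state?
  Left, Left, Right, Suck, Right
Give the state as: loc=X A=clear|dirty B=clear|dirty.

step 1/5 (Left): loc=A A=dirty B=dirty
step 2/5 (Left): loc=A A=dirty B=dirty
step 3/5 (Right): loc=B A=dirty B=dirty
step 4/5 (Suck): loc=B A=dirty B=clear
step 5/5 (Right): loc=B A=dirty B=clear

loc=B A=dirty B=clear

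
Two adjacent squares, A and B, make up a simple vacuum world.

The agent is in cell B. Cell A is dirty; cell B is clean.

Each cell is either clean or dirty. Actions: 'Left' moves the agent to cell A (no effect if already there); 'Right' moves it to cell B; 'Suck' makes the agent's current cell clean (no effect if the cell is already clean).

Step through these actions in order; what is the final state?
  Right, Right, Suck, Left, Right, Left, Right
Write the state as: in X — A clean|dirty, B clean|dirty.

in B — A dirty, B clean

[1] after Right: in B — A dirty, B clean
[2] after Right: in B — A dirty, B clean
[3] after Suck: in B — A dirty, B clean
[4] after Left: in A — A dirty, B clean
[5] after Right: in B — A dirty, B clean
[6] after Left: in A — A dirty, B clean
[7] after Right: in B — A dirty, B clean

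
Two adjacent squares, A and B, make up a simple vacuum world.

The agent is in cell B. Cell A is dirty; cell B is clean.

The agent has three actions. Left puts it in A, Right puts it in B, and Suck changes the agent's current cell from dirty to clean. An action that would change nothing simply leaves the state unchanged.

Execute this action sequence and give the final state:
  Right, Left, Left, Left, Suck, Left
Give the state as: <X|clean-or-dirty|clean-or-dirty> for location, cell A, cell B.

<A|clean|clean>

1) do Right; now <B|dirty|clean>
2) do Left; now <A|dirty|clean>
3) do Left; now <A|dirty|clean>
4) do Left; now <A|dirty|clean>
5) do Suck; now <A|clean|clean>
6) do Left; now <A|clean|clean>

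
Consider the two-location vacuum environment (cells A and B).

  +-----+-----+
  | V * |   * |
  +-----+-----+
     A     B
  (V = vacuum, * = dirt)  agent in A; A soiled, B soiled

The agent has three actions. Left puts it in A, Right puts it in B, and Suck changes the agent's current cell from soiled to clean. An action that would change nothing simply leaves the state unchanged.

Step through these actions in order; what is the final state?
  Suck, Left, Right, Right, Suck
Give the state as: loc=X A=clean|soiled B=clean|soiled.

1) do Suck; now loc=A A=clean B=soiled
2) do Left; now loc=A A=clean B=soiled
3) do Right; now loc=B A=clean B=soiled
4) do Right; now loc=B A=clean B=soiled
5) do Suck; now loc=B A=clean B=clean

loc=B A=clean B=clean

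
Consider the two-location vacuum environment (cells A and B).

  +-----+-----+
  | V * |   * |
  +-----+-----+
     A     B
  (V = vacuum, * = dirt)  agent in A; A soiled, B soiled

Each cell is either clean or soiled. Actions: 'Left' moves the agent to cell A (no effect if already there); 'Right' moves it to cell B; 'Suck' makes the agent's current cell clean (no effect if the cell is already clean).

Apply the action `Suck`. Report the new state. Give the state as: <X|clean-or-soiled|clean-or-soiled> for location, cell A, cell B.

<A|clean|soiled>

start: <A|soiled|soiled>
step 1/1 (Suck): <A|clean|soiled>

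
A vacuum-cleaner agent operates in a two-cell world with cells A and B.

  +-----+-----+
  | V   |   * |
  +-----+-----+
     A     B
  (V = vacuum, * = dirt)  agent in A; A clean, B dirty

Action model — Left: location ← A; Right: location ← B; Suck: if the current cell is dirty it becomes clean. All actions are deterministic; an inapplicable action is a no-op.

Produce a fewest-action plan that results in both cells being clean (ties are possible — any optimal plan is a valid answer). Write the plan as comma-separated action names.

Right, Suck

Right (#1): loc=B A=clean B=dirty
Suck (#2): loc=B A=clean B=clean
min 2: go B then Suck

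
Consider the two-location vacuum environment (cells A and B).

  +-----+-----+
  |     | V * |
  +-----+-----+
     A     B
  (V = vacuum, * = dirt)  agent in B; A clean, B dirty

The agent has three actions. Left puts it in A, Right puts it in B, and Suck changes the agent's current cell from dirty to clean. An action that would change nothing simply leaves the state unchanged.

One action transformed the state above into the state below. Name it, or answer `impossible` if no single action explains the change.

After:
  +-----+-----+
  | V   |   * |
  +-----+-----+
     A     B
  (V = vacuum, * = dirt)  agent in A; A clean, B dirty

Left

try  Left: in A — A clean, B dirty  ← match
try Right: in B — A clean, B dirty
try  Suck: in B — A clean, B clean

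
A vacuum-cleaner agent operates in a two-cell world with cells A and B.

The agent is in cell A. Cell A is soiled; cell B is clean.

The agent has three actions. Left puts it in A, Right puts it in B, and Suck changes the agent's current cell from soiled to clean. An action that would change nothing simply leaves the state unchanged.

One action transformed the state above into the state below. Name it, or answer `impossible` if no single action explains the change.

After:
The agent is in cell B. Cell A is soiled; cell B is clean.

try  Left: loc=A A=soiled B=clean
try Right: loc=B A=soiled B=clean  ← match
try  Suck: loc=A A=clean B=clean

Right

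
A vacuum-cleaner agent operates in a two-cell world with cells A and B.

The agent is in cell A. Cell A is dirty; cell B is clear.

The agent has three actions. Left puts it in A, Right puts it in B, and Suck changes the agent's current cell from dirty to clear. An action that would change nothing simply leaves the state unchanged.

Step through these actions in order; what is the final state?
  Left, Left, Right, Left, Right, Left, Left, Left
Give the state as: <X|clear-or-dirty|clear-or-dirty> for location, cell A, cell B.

1. Left → <A|dirty|clear>
2. Left → <A|dirty|clear>
3. Right → <B|dirty|clear>
4. Left → <A|dirty|clear>
5. Right → <B|dirty|clear>
6. Left → <A|dirty|clear>
7. Left → <A|dirty|clear>
8. Left → <A|dirty|clear>

<A|dirty|clear>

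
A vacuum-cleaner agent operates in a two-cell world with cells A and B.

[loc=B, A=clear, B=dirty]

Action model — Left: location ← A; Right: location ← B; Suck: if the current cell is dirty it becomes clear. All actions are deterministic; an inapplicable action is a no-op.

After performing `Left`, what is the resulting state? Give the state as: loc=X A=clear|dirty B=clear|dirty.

loc=A A=clear B=dirty

start: loc=B A=clear B=dirty
Left (#1): loc=A A=clear B=dirty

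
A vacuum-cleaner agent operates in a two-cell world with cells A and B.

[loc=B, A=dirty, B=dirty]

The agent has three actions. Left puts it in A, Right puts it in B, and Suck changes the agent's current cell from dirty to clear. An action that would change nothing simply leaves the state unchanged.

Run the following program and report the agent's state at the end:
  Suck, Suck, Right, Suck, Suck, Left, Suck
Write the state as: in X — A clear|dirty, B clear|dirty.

[1] after Suck: in B — A dirty, B clear
[2] after Suck: in B — A dirty, B clear
[3] after Right: in B — A dirty, B clear
[4] after Suck: in B — A dirty, B clear
[5] after Suck: in B — A dirty, B clear
[6] after Left: in A — A dirty, B clear
[7] after Suck: in A — A clear, B clear

in A — A clear, B clear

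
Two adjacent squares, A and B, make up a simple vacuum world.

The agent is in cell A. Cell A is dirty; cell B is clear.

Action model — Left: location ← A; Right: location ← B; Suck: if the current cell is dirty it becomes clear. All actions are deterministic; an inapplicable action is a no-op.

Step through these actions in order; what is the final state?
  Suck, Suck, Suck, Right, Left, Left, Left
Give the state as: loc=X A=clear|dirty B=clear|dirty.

[1] after Suck: loc=A A=clear B=clear
[2] after Suck: loc=A A=clear B=clear
[3] after Suck: loc=A A=clear B=clear
[4] after Right: loc=B A=clear B=clear
[5] after Left: loc=A A=clear B=clear
[6] after Left: loc=A A=clear B=clear
[7] after Left: loc=A A=clear B=clear

loc=A A=clear B=clear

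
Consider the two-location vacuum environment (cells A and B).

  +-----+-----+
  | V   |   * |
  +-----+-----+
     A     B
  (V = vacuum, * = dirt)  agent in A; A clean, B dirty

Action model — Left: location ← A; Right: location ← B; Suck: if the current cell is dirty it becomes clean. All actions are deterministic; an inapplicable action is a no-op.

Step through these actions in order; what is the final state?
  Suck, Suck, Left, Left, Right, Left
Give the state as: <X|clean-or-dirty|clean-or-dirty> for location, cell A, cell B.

1) do Suck; now <A|clean|dirty>
2) do Suck; now <A|clean|dirty>
3) do Left; now <A|clean|dirty>
4) do Left; now <A|clean|dirty>
5) do Right; now <B|clean|dirty>
6) do Left; now <A|clean|dirty>

<A|clean|dirty>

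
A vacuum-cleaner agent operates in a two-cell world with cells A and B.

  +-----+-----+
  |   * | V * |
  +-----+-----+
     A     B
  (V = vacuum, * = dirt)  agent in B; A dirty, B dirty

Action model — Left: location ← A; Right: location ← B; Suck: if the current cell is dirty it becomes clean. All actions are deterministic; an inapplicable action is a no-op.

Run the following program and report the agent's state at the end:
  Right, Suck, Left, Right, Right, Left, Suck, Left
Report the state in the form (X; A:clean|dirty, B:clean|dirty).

step 1/8 (Right): (B; A:dirty, B:dirty)
step 2/8 (Suck): (B; A:dirty, B:clean)
step 3/8 (Left): (A; A:dirty, B:clean)
step 4/8 (Right): (B; A:dirty, B:clean)
step 5/8 (Right): (B; A:dirty, B:clean)
step 6/8 (Left): (A; A:dirty, B:clean)
step 7/8 (Suck): (A; A:clean, B:clean)
step 8/8 (Left): (A; A:clean, B:clean)

(A; A:clean, B:clean)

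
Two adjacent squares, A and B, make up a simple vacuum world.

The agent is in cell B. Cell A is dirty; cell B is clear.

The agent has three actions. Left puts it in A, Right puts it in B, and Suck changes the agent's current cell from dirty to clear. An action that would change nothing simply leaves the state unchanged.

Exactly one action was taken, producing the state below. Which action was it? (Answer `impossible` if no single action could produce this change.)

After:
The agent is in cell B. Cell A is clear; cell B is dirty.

try  Left: <A|dirty|clear>
try Right: <B|dirty|clear>
try  Suck: <B|dirty|clear>
no single action produces the after-state

impossible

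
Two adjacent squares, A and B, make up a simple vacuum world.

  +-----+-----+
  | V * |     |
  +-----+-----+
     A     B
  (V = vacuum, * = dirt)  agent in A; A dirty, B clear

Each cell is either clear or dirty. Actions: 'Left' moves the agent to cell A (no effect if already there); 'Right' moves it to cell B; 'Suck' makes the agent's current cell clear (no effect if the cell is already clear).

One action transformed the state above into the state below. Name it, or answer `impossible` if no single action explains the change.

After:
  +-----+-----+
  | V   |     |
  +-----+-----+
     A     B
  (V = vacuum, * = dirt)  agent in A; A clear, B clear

Suck

try  Left: <A|dirty|clear>
try Right: <B|dirty|clear>
try  Suck: <A|clear|clear>  ← match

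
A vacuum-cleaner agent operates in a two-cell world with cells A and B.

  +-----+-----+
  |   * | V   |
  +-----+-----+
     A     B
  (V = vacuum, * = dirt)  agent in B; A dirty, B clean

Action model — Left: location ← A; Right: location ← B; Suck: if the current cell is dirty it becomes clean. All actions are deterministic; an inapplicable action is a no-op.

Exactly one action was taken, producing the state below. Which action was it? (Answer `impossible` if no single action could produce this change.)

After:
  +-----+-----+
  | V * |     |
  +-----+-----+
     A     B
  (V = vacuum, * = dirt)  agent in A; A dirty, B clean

Left

try  Left: <A|dirty|clean>  ← match
try Right: <B|dirty|clean>
try  Suck: <B|dirty|clean>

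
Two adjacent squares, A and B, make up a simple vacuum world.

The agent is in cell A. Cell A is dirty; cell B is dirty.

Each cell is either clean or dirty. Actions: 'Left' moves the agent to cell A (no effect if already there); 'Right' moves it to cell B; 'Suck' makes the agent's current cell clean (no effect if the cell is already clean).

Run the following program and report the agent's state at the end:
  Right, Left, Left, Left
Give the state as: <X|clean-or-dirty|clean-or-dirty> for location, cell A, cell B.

<A|dirty|dirty>

Right (#1): <B|dirty|dirty>
Left (#2): <A|dirty|dirty>
Left (#3): <A|dirty|dirty>
Left (#4): <A|dirty|dirty>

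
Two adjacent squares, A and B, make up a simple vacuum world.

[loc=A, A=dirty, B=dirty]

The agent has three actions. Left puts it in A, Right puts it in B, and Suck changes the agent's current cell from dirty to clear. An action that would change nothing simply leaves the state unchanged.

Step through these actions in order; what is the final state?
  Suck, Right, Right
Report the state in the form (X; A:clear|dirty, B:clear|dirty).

Suck (#1): (A; A:clear, B:dirty)
Right (#2): (B; A:clear, B:dirty)
Right (#3): (B; A:clear, B:dirty)

(B; A:clear, B:dirty)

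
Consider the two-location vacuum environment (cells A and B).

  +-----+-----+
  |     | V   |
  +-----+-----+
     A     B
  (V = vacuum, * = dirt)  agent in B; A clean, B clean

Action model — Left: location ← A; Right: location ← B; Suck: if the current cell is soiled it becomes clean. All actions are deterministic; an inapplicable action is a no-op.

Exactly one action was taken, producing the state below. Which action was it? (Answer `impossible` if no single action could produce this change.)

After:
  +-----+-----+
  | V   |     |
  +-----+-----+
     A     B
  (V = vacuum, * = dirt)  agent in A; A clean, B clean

Left

try  Left: <A|clean|clean>  ← match
try Right: <B|clean|clean>
try  Suck: <B|clean|clean>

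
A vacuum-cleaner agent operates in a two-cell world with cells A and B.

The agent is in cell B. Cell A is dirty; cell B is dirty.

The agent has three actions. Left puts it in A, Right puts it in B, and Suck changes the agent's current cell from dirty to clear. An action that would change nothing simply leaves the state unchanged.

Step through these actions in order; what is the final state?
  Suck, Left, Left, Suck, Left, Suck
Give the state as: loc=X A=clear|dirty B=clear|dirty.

Suck (#1): loc=B A=dirty B=clear
Left (#2): loc=A A=dirty B=clear
Left (#3): loc=A A=dirty B=clear
Suck (#4): loc=A A=clear B=clear
Left (#5): loc=A A=clear B=clear
Suck (#6): loc=A A=clear B=clear

loc=A A=clear B=clear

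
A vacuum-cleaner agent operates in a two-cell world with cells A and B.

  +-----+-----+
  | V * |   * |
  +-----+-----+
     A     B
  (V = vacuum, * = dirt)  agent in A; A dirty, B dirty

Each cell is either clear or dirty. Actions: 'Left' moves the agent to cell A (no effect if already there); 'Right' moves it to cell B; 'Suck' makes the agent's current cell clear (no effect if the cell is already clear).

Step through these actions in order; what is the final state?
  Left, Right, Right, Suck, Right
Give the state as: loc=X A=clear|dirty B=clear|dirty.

loc=B A=dirty B=clear

step 1/5 (Left): loc=A A=dirty B=dirty
step 2/5 (Right): loc=B A=dirty B=dirty
step 3/5 (Right): loc=B A=dirty B=dirty
step 4/5 (Suck): loc=B A=dirty B=clear
step 5/5 (Right): loc=B A=dirty B=clear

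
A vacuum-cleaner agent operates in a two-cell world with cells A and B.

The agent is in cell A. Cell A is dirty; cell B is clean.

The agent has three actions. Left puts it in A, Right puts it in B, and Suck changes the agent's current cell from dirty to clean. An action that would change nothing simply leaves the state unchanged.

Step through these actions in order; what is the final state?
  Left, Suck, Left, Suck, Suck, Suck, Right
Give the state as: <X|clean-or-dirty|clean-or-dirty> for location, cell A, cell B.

<B|clean|clean>

Left (#1): <A|dirty|clean>
Suck (#2): <A|clean|clean>
Left (#3): <A|clean|clean>
Suck (#4): <A|clean|clean>
Suck (#5): <A|clean|clean>
Suck (#6): <A|clean|clean>
Right (#7): <B|clean|clean>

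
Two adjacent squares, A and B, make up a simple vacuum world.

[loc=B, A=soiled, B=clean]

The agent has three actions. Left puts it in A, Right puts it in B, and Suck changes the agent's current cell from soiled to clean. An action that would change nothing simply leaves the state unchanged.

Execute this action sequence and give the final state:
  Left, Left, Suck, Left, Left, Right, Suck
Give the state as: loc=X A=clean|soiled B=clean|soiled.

loc=B A=clean B=clean

1. Left → loc=A A=soiled B=clean
2. Left → loc=A A=soiled B=clean
3. Suck → loc=A A=clean B=clean
4. Left → loc=A A=clean B=clean
5. Left → loc=A A=clean B=clean
6. Right → loc=B A=clean B=clean
7. Suck → loc=B A=clean B=clean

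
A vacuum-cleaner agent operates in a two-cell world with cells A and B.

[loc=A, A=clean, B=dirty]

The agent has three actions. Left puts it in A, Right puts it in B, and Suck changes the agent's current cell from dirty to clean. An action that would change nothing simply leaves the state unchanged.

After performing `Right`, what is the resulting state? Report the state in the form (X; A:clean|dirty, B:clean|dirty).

start: (A; A:clean, B:dirty)
t=1 Right ⇒ (B; A:clean, B:dirty)

(B; A:clean, B:dirty)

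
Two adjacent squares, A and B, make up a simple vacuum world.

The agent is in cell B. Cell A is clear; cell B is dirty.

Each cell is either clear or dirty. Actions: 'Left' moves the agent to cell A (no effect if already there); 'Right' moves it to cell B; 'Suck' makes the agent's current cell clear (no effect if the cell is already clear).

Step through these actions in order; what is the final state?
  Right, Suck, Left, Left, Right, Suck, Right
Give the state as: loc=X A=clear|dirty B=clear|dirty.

loc=B A=clear B=clear

1) do Right; now loc=B A=clear B=dirty
2) do Suck; now loc=B A=clear B=clear
3) do Left; now loc=A A=clear B=clear
4) do Left; now loc=A A=clear B=clear
5) do Right; now loc=B A=clear B=clear
6) do Suck; now loc=B A=clear B=clear
7) do Right; now loc=B A=clear B=clear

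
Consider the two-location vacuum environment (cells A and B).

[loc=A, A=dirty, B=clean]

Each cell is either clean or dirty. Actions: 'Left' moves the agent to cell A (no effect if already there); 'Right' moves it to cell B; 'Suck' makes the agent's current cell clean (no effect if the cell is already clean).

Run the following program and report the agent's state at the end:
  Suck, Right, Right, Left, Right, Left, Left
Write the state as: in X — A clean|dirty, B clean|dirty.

in A — A clean, B clean

Suck (#1): in A — A clean, B clean
Right (#2): in B — A clean, B clean
Right (#3): in B — A clean, B clean
Left (#4): in A — A clean, B clean
Right (#5): in B — A clean, B clean
Left (#6): in A — A clean, B clean
Left (#7): in A — A clean, B clean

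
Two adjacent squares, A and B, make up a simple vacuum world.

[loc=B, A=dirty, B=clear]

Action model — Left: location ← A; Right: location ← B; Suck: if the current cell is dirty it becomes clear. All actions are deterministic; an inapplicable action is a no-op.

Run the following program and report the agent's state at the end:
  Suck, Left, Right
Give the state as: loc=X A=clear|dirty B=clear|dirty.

loc=B A=dirty B=clear

t=1 Suck ⇒ loc=B A=dirty B=clear
t=2 Left ⇒ loc=A A=dirty B=clear
t=3 Right ⇒ loc=B A=dirty B=clear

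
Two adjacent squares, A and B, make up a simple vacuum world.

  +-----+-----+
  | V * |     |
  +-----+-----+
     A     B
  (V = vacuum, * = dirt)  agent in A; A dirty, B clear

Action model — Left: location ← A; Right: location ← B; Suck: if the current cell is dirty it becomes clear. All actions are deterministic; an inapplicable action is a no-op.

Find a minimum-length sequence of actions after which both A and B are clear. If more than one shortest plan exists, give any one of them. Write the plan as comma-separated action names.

Suck (#1): loc=A A=clear B=clear
min 1: A is dirty, one Suck

Suck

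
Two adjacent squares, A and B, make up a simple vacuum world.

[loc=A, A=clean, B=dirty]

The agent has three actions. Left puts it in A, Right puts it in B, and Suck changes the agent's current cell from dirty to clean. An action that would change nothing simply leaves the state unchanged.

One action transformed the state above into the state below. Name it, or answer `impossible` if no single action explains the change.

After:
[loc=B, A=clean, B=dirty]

try  Left: loc=A A=clean B=dirty
try Right: loc=B A=clean B=dirty  ← match
try  Suck: loc=A A=clean B=dirty

Right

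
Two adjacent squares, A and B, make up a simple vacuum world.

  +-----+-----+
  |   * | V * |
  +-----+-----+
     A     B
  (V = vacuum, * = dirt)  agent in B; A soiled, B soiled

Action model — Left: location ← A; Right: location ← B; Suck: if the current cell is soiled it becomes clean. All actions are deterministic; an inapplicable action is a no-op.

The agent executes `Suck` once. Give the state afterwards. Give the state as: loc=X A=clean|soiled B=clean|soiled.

start: loc=B A=soiled B=soiled
1) do Suck; now loc=B A=soiled B=clean

loc=B A=soiled B=clean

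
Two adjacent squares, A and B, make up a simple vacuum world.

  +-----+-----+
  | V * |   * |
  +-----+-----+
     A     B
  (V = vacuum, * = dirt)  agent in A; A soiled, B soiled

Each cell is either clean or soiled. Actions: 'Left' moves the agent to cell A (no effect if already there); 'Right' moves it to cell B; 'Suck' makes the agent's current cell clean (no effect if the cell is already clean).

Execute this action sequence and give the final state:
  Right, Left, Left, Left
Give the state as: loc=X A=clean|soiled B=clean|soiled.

step 1/4 (Right): loc=B A=soiled B=soiled
step 2/4 (Left): loc=A A=soiled B=soiled
step 3/4 (Left): loc=A A=soiled B=soiled
step 4/4 (Left): loc=A A=soiled B=soiled

loc=A A=soiled B=soiled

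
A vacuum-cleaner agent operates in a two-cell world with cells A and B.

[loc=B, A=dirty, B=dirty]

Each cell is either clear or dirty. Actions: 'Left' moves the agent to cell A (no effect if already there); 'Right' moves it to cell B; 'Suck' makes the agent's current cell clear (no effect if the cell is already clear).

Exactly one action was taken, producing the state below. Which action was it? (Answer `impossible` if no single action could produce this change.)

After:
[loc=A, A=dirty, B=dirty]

try  Left: loc=A A=dirty B=dirty  ← match
try Right: loc=B A=dirty B=dirty
try  Suck: loc=B A=dirty B=clear

Left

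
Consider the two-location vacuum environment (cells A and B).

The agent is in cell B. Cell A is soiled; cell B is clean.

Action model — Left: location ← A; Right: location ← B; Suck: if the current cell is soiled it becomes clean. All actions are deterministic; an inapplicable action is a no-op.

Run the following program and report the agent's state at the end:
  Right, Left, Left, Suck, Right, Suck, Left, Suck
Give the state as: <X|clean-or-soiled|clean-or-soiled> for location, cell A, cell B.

<A|clean|clean>

step 1/8 (Right): <B|soiled|clean>
step 2/8 (Left): <A|soiled|clean>
step 3/8 (Left): <A|soiled|clean>
step 4/8 (Suck): <A|clean|clean>
step 5/8 (Right): <B|clean|clean>
step 6/8 (Suck): <B|clean|clean>
step 7/8 (Left): <A|clean|clean>
step 8/8 (Suck): <A|clean|clean>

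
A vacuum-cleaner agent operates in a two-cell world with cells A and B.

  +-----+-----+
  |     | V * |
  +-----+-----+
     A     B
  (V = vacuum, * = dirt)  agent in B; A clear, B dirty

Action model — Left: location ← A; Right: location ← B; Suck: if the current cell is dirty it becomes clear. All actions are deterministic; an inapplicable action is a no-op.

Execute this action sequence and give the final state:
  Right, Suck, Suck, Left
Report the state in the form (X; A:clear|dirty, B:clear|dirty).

(A; A:clear, B:clear)

t=1 Right ⇒ (B; A:clear, B:dirty)
t=2 Suck ⇒ (B; A:clear, B:clear)
t=3 Suck ⇒ (B; A:clear, B:clear)
t=4 Left ⇒ (A; A:clear, B:clear)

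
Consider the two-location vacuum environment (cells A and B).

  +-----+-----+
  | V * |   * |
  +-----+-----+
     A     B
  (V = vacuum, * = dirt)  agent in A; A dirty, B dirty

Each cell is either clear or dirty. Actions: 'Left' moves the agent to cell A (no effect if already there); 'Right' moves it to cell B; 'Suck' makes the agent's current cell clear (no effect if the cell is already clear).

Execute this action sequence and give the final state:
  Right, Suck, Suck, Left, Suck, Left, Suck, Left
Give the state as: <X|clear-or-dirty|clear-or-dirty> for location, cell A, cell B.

<A|clear|clear>

[1] after Right: <B|dirty|dirty>
[2] after Suck: <B|dirty|clear>
[3] after Suck: <B|dirty|clear>
[4] after Left: <A|dirty|clear>
[5] after Suck: <A|clear|clear>
[6] after Left: <A|clear|clear>
[7] after Suck: <A|clear|clear>
[8] after Left: <A|clear|clear>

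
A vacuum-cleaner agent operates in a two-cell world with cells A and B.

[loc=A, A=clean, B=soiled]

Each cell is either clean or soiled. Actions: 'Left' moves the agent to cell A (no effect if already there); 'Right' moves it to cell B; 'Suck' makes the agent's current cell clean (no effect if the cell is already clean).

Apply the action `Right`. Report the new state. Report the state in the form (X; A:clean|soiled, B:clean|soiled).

(B; A:clean, B:soiled)

start: (A; A:clean, B:soiled)
[1] after Right: (B; A:clean, B:soiled)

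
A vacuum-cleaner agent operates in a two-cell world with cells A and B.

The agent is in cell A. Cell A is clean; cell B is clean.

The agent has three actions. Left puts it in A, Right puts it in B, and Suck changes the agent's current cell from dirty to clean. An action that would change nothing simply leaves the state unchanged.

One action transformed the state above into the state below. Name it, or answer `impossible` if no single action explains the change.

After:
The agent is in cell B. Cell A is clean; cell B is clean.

Right

try  Left: in A — A clean, B clean
try Right: in B — A clean, B clean  ← match
try  Suck: in A — A clean, B clean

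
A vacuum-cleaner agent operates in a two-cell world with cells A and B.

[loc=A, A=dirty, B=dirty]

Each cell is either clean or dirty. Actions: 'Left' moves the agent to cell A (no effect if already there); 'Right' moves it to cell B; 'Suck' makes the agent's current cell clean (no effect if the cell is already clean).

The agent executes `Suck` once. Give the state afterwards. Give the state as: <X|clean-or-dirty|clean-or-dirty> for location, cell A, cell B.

start: <A|dirty|dirty>
t=1 Suck ⇒ <A|clean|dirty>

<A|clean|dirty>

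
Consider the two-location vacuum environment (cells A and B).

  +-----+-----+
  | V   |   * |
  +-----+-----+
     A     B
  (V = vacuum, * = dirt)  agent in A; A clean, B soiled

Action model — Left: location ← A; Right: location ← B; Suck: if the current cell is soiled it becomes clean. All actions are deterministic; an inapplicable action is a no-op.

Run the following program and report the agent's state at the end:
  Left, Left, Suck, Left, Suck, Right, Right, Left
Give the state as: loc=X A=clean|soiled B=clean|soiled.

loc=A A=clean B=soiled

1) do Left; now loc=A A=clean B=soiled
2) do Left; now loc=A A=clean B=soiled
3) do Suck; now loc=A A=clean B=soiled
4) do Left; now loc=A A=clean B=soiled
5) do Suck; now loc=A A=clean B=soiled
6) do Right; now loc=B A=clean B=soiled
7) do Right; now loc=B A=clean B=soiled
8) do Left; now loc=A A=clean B=soiled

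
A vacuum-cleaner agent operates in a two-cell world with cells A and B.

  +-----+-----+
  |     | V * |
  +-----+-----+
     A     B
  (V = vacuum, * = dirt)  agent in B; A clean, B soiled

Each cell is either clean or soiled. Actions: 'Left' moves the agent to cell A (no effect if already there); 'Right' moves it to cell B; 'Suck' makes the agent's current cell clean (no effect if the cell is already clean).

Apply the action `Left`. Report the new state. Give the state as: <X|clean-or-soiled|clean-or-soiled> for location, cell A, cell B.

start: <B|clean|soiled>
1. Left → <A|clean|soiled>

<A|clean|soiled>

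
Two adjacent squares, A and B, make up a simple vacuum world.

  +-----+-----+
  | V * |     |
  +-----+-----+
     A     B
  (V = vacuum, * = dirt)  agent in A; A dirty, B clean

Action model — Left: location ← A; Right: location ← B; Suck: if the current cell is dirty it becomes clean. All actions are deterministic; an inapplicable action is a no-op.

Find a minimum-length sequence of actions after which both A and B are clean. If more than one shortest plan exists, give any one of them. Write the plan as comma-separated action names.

1. Suck → <A|clean|clean>
min 1: A is dirty, one Suck

Suck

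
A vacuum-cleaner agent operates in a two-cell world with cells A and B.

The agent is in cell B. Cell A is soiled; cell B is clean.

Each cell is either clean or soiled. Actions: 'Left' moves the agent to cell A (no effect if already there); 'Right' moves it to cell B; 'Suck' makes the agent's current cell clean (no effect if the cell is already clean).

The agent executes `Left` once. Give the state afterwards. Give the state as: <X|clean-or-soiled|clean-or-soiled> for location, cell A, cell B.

start: <B|soiled|clean>
t=1 Left ⇒ <A|soiled|clean>

<A|soiled|clean>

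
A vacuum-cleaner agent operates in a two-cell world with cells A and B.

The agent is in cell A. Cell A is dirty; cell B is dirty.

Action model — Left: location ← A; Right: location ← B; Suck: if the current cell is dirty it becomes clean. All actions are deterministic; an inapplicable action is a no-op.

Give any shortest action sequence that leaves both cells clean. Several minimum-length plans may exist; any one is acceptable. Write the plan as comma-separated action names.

Suck, Right, Suck

[1] after Suck: in A — A clean, B dirty
[2] after Right: in B — A clean, B dirty
[3] after Suck: in B — A clean, B clean
min 3: Suck A + move + Suck B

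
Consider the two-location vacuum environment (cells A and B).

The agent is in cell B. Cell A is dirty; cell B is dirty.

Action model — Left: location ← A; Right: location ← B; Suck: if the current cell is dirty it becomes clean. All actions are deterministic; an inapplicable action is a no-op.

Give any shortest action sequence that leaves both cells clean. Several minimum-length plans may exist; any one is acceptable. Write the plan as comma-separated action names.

Suck, Left, Suck

step 1/3 (Suck): loc=B A=dirty B=clean
step 2/3 (Left): loc=A A=dirty B=clean
step 3/3 (Suck): loc=A A=clean B=clean
min 3: Suck B + move + Suck A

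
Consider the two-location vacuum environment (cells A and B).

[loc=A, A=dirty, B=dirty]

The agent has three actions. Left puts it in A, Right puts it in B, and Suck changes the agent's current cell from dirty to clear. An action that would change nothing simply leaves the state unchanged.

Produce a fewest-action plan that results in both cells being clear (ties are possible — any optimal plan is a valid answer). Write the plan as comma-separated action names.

Suck, Right, Suck

step 1/3 (Suck): <A|clear|dirty>
step 2/3 (Right): <B|clear|dirty>
step 3/3 (Suck): <B|clear|clear>
min 3: Suck A + move + Suck B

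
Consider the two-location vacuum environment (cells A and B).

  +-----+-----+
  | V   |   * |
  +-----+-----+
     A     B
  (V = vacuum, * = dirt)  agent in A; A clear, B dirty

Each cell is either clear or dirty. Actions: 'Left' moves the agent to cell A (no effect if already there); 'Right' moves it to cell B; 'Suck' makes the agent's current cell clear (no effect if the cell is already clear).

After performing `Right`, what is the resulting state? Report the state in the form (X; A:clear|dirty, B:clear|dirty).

(B; A:clear, B:dirty)

start: (A; A:clear, B:dirty)
Right (#1): (B; A:clear, B:dirty)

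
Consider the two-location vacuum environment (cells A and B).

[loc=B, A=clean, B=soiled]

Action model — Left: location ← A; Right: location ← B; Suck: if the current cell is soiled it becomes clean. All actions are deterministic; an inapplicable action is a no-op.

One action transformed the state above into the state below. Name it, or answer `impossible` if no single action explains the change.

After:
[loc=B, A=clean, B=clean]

try  Left: loc=A A=clean B=soiled
try Right: loc=B A=clean B=soiled
try  Suck: loc=B A=clean B=clean  ← match

Suck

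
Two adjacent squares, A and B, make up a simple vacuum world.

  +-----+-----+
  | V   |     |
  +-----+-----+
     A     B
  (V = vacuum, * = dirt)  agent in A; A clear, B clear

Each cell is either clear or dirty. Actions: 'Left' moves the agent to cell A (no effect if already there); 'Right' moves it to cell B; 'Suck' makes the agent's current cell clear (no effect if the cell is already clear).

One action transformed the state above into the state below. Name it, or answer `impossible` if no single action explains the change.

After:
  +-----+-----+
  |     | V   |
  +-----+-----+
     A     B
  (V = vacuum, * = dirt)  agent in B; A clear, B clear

try  Left: loc=A A=clear B=clear
try Right: loc=B A=clear B=clear  ← match
try  Suck: loc=A A=clear B=clear

Right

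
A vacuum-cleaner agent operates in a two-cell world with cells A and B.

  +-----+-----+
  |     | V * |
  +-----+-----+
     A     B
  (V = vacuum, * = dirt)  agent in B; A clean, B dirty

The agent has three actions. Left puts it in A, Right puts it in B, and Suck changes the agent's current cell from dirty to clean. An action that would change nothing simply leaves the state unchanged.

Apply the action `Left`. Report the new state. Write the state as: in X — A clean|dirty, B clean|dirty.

start: in B — A clean, B dirty
[1] after Left: in A — A clean, B dirty

in A — A clean, B dirty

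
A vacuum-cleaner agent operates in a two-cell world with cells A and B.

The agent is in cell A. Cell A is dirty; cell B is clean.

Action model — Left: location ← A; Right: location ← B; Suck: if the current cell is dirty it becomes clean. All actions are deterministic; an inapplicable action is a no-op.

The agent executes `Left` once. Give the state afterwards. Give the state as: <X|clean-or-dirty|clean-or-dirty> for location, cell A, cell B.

start: <A|dirty|clean>
step 1/1 (Left): <A|dirty|clean>

<A|dirty|clean>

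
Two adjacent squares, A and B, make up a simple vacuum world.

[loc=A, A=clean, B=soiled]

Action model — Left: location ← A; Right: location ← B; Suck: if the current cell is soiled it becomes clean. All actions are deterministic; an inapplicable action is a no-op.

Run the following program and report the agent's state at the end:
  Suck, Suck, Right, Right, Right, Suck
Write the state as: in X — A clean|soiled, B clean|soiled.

t=1 Suck ⇒ in A — A clean, B soiled
t=2 Suck ⇒ in A — A clean, B soiled
t=3 Right ⇒ in B — A clean, B soiled
t=4 Right ⇒ in B — A clean, B soiled
t=5 Right ⇒ in B — A clean, B soiled
t=6 Suck ⇒ in B — A clean, B clean

in B — A clean, B clean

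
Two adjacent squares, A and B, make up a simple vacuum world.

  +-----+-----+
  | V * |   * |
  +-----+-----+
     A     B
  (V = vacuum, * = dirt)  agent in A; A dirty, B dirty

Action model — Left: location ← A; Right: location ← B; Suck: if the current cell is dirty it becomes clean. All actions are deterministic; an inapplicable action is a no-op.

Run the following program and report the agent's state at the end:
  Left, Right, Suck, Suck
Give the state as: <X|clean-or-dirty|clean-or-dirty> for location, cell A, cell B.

<B|dirty|clean>

1) do Left; now <A|dirty|dirty>
2) do Right; now <B|dirty|dirty>
3) do Suck; now <B|dirty|clean>
4) do Suck; now <B|dirty|clean>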